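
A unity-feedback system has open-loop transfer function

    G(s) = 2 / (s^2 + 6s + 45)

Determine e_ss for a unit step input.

G(s) has no poles at the origin.
This is a Type 0 system. Kp = lim_{s→0} G(s) = 2/45.
e_ss = 1/(1 + Kp) = 1/(1 + 2/45) = 45/47 ≈ 0.9574.

e_ss = 0.9574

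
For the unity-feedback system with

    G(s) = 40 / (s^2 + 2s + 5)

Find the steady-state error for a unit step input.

e_ss = 0.1111

G(s) has no poles at the origin.
This is a Type 0 system. Kp = lim_{s→0} G(s) = 40/5 = 8.
e_ss = 1/(1 + Kp) = 1/(1 + 8) = 1/9 ≈ 0.1111.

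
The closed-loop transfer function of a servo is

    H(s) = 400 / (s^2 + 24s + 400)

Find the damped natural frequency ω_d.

Comparing s^2 + 24s + 400 to s^2 + 2ζωₙs + ωₙ²: ωₙ = 20 rad/s and ζ = 24/(2·20) = 0.6.
ζωₙ = 24/2 = 12, so ω_d = ωₙ√(1−ζ²) = √(ωₙ² − (ζωₙ)²) = √(400 − 12²) = √256 = 16 rad/s.

ω_d = 16 rad/s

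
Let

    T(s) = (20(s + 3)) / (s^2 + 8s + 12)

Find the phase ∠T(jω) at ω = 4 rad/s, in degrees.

∠T(j4) ≈ -43.99°

At s = j4: numerator = 60 + j80, denominator = -4 + j32.
∠T = ∠num − ∠den = 53.130° − (97.125°) = -43.99°.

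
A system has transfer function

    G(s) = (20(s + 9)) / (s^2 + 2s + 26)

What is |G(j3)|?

|G(j3)| ≈ 10.52

Substitute s = j3: numerator = 180 + j60, denominator = 17 + j6.
|G(j3)| = |180 + j60| / |17 + j6| = 189.74 / 18.028 ≈ 10.52.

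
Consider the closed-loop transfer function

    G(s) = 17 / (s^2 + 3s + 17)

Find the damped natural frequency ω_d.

ω_d ≈ 3.841 rad/s

Comparing s^2 + 3s + 17 to s^2 + 2ζωₙs + ωₙ²: ωₙ = √17 ≈ 4.123 rad/s and ζ = 3/(2·√17) ≈ 0.3638.
ζωₙ = 3/2 = 1.5, so ω_d = ωₙ√(1−ζ²) = √(ωₙ² − (ζωₙ)²) = √(17 − 1.5²) = √14.75 ≈ 3.841 rad/s.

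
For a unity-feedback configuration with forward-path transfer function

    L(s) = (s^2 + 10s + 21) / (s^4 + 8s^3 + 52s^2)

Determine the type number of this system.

Type 2

Factor s from the denominator: s^4 + 8s^3 + 52s^2 = s^2·(s^2 + 8s + 52).
There are 2 poles at the origin, so the system is Type 2.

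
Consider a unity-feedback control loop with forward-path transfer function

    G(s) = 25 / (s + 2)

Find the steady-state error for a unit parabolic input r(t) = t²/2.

G(s) has no poles at the origin.
This is a Type 0 system; Ka = lim_{s→0} s^2·G(s) = 0, so the steady-state error for a parabola input is infinite.

e_ss = ∞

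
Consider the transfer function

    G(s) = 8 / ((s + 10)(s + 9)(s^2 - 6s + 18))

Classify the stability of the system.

unstable

The poles can be read from the denominator factors: s = -10, -9, 3 + 3j, 3 - 3j.
Since the pole(s) at s = 3 ± 3j lie in the right half-plane, the system is unstable.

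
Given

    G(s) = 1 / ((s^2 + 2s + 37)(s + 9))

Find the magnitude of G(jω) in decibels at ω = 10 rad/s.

|G(j10)|_dB ≈ -59.0 dB

Substitute s = j10: numerator = 1, denominator = -767 - j450.
|G(j10)| = |1| / |-767 - j450| = 1 / 889.26 ≈ 0.001125.
In decibels: 20·log₁₀(0.001125) ≈ -59.0 dB.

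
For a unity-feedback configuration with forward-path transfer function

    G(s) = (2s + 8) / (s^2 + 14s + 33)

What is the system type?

The denominator has no factor of s at the origin — no free integrator — so this is a Type 0 system.

Type 0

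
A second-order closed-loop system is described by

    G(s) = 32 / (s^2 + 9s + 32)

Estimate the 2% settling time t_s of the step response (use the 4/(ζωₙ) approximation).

t_s ≈ 0.8889 s

Comparing s^2 + 9s + 32 to s^2 + 2ζωₙs + ωₙ²: ωₙ = √32 ≈ 5.657 rad/s and ζ = 9/(2·√32) ≈ 0.7955.
ζωₙ = 9/2 = 4.5, so t_s ≈ 4/(ζωₙ) = 4/4.5 ≈ 0.8889 s.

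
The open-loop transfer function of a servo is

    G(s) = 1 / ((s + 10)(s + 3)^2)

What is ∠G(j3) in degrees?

∠G(j3) ≈ -106.7°

At s = j3: numerator = 1, denominator = -54 + j180.
∠G = ∠num − ∠den = 0° − (106.70°) = -106.7°.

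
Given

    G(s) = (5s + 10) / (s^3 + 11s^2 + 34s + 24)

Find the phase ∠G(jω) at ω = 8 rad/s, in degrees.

∠G(j8) ≈ -123.5°

At s = j8: numerator = 10 + j40, denominator = -680 - j240.
∠G = ∠num − ∠den = 75.964° − (-160.56°) = 236.5°, which wraps to -123.5°.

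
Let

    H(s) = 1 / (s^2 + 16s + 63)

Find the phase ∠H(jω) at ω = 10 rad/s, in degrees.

At s = j10: numerator = 1, denominator = -37 + j160.
∠H = ∠num − ∠den = 0° − (103.02°) = -103.0°.

∠H(j10) ≈ -103.0°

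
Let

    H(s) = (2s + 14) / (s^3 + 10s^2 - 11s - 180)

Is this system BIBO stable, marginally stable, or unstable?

The denominator s^3 + 10s^2 - 11s - 180 factors as (s + 5)(s - 4)(s + 9), giving poles at s = -5, 4, -9.
Since the pole(s) at s = 4 lie in the right half-plane, the system is unstable.

unstable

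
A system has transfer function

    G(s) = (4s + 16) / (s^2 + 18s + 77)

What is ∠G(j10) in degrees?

At s = j10: numerator = 16 + j40, denominator = -23 + j180.
∠G = ∠num − ∠den = 68.199° − (97.282°) = -29.08°.

∠G(j10) ≈ -29.08°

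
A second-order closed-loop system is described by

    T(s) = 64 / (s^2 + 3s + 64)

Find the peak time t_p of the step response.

Comparing s^2 + 3s + 64 to s^2 + 2ζωₙs + ωₙ²: ωₙ = 8 rad/s and ζ = 3/(2·8) = 0.1875.
ζωₙ = 3/2 = 1.5, so ω_d = ωₙ√(1−ζ²) = √(ωₙ² − (ζωₙ)²) = √(64 − 1.5²) = √61.75 ≈ 7.858 rad/s.
t_p = π/ω_d = π/7.858 ≈ 0.3998 s.

t_p ≈ 0.3998 s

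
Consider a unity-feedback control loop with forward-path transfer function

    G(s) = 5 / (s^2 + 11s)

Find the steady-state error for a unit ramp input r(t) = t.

e_ss = 2.200

G(s) has one pole at the origin.
This is a Type 1 system. Kv = lim_{s→0} s·G(s) = 5/11.
e_ss = 1/Kv = 1/(5/11) = 11/5 ≈ 2.200.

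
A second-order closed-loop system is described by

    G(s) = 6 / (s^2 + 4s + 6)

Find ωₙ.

ωₙ ≈ 2.449 rad/s

Compare the denominator to the standard form s^2 + 2ζωₙs + ωₙ².
ωₙ² = 6, so ωₙ = √6 ≈ 2.449 rad/s.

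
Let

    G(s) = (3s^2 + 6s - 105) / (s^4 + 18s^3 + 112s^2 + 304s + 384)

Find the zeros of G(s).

s = -7, 5

Set the numerator to zero: 3s^2 + 6s - 105 = 0, i.e. 3·(s^2 + 2s - 35) = 0.
Factoring: (s + 7)(s - 5) = 0.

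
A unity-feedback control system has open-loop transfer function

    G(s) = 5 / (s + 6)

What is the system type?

The denominator has no factor of s at the origin — no free integrator — so this is a Type 0 system.

Type 0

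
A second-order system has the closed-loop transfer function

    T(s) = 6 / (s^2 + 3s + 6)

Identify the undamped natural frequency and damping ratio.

ωₙ ≈ 2.449 rad/s, ζ ≈ 0.6124

Compare the denominator to the standard form s^2 + 2ζωₙs + ωₙ².
ωₙ² = 6, so ωₙ = √6 ≈ 2.449 rad/s.
2ζωₙ = 3, so ζ = 3/(2·√6) ≈ 0.6124.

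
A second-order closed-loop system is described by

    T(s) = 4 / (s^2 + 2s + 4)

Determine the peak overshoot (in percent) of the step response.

%OS ≈ 16.3%

Comparing s^2 + 2s + 4 to s^2 + 2ζωₙs + ωₙ²: ωₙ = 2 rad/s and ζ = 2/(2·2) = 0.5.
%OS = 100·exp(−πζ/√(1−ζ²)) = 100·exp(−π·0.5/√(1−0.5²)) ≈ 16.3%.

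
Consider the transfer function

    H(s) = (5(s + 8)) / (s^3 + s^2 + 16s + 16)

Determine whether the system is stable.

marginally stable

The denominator s^3 + s^2 + 16s + 16 factors as (s^2 + 16)(s + 1), giving poles at s = ±4j, -1.
Since the simple pole(s) at s = ±4j lie on the jω-axis with none in the right half-plane, the system is marginally stable.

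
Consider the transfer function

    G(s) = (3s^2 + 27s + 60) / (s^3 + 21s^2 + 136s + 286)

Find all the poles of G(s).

The poles are the roots of the denominator s^3 + 21s^2 + 136s + 286 = 0.
Trying s = -11: the polynomial evaluates to 0, so (s + 11) is a factor.
Dividing out leaves s^2 + 10s + 26 = 0.
The quadratic formula then gives s = -5 ± 1j.

s = -5 + j, -5 - j, -11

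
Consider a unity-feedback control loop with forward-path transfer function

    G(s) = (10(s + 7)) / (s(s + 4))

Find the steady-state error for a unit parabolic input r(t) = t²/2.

G(s) has one pole at the origin.
This is a Type 1 system; Ka = lim_{s→0} s^2·G(s) = 0, so the steady-state error for a parabola input is infinite.

e_ss = ∞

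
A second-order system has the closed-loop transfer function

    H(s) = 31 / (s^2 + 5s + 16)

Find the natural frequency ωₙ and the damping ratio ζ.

Compare the denominator to the standard form s^2 + 2ζωₙs + ωₙ².
ωₙ² = 16, so ωₙ = 4 rad/s.
2ζωₙ = 5, so ζ = 5/(2·4) = 0.625.

ωₙ = 4 rad/s, ζ = 0.625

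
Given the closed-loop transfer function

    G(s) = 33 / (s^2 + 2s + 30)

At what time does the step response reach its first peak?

Comparing s^2 + 2s + 30 to s^2 + 2ζωₙs + ωₙ²: ωₙ = √30 ≈ 5.477 rad/s and ζ = 2/(2·√30) ≈ 0.1826.
ζωₙ = 2/2 = 1, so ω_d = ωₙ√(1−ζ²) = √(ωₙ² − (ζωₙ)²) = √(30 − 1²) = √29 ≈ 5.385 rad/s.
t_p = π/ω_d = π/5.385 ≈ 0.5834 s.

t_p ≈ 0.5834 s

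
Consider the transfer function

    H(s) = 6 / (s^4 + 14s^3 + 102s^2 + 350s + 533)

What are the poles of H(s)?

The poles are the roots of the denominator s^4 + 14s^3 + 102s^2 + 350s + 533 = 0.
No real roots exist; factor into two real quadratics: (s^2 + 8s + 41)(s^2 + 6s + 13) = 0.
Each quadratic gives a conjugate pair via the quadratic formula.

s = -4 ± 5j, -3 ± 2j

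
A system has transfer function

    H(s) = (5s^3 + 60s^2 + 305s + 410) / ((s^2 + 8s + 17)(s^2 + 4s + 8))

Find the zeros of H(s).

Set the numerator to zero: 5s^3 + 60s^2 + 305s + 410 = 0, i.e. 5·(s^3 + 12s^2 + 61s + 82) = 0.
Factoring: (s + 2)(s^2 + 10s + 41) = 0.

s = -2, -5 + 4j, -5 - 4j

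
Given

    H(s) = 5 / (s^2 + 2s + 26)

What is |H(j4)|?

|H(j4)| ≈ 0.3904

Substitute s = j4: numerator = 5, denominator = 10 + j8.
|H(j4)| = |5| / |10 + j8| = 5 / 12.806 ≈ 0.3904.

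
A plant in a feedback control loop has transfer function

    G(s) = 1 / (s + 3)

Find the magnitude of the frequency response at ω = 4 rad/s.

|G(j4)| = 0.2000

Substitute s = j4: numerator = 1, denominator = 3 + j4.
|G(j4)| = |1| / |3 + j4| = 1 / 5 = 0.2000.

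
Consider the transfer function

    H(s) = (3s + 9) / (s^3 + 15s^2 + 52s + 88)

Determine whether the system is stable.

stable

The denominator s^3 + 15s^2 + 52s + 88 factors as (s^2 + 4s + 8)(s + 11), giving poles at s = -2 ± 2j, -11.
Since all poles lie strictly in the left half-plane, the system is stable.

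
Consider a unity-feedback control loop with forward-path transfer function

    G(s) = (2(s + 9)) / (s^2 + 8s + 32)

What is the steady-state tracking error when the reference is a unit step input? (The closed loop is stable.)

G(s) has no poles at the origin.
This is a Type 0 system. Kp = lim_{s→0} G(s) = 18/32 = 9/16.
e_ss = 1/(1 + Kp) = 1/(1 + 9/16) = 16/25 ≈ 0.6400.

e_ss = 0.6400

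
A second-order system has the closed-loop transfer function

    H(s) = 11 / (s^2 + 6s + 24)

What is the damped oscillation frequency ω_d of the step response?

Comparing s^2 + 6s + 24 to s^2 + 2ζωₙs + ωₙ²: ωₙ = √24 ≈ 4.899 rad/s and ζ = 6/(2·√24) ≈ 0.6124.
ζωₙ = 6/2 = 3, so ω_d = ωₙ√(1−ζ²) = √(ωₙ² − (ζωₙ)²) = √(24 − 3²) = √15 ≈ 3.873 rad/s.

ω_d ≈ 3.873 rad/s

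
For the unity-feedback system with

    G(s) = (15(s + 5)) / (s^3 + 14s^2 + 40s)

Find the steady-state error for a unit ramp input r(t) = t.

e_ss = 0.5333

G(s) has one pole at the origin.
This is a Type 1 system. Kv = lim_{s→0} s·G(s) = 75/40 = 15/8.
e_ss = 1/Kv = 1/(15/8) = 8/15 ≈ 0.5333.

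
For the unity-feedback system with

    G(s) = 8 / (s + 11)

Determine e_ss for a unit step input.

G(s) has no poles at the origin.
This is a Type 0 system. Kp = lim_{s→0} G(s) = 8/11.
e_ss = 1/(1 + Kp) = 1/(1 + 8/11) = 11/19 ≈ 0.5789.

e_ss = 0.5789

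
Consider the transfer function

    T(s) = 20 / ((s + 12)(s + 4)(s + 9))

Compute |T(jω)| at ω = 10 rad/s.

Substitute s = j10: numerator = 20, denominator = -2068 + j920.
|T(j10)| = |20| / |-2068 + j920| = 20 / 2263.4 ≈ 0.008836.

|T(j10)| ≈ 0.008836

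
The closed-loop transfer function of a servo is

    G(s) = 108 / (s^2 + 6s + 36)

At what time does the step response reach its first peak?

t_p ≈ 0.6046 s

Comparing s^2 + 6s + 36 to s^2 + 2ζωₙs + ωₙ²: ωₙ = 6 rad/s and ζ = 6/(2·6) = 0.5.
ζωₙ = 6/2 = 3, so ω_d = ωₙ√(1−ζ²) = √(ωₙ² − (ζωₙ)²) = √(36 − 3²) = √27 ≈ 5.196 rad/s.
t_p = π/ω_d = π/5.196 ≈ 0.6046 s.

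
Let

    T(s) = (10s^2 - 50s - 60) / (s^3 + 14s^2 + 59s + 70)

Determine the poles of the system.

s = -7, -5, -2

The poles are the roots of the denominator s^3 + 14s^2 + 59s + 70 = 0.
Trying s = -7: the polynomial evaluates to 0, so (s + 7) is a factor.
Dividing out leaves s^2 + 7s + 10 = 0.
Factoring the quadratic: (s + 5)(s + 2) = 0.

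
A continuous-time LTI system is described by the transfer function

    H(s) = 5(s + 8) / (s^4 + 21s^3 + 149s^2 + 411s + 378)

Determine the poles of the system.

The poles are the roots of the denominator s^4 + 21s^3 + 149s^2 + 411s + 378 = 0.
Trying s = -7: the polynomial evaluates to 0, so (s + 7) is a factor.
Dividing out leaves s^3 + 14s^2 + 51s + 54 = 0.
This factors further as (s + 2)(s + 9)(s + 3) = 0.

s = -7, -2, -9, -3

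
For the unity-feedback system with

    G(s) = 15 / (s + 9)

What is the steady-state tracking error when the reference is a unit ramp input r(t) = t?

G(s) has no poles at the origin.
This is a Type 0 system; Kv = lim_{s→0} s·G(s) = 0, so the steady-state error for a ramp input is infinite.

e_ss = ∞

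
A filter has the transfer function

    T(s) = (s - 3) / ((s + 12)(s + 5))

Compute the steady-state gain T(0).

T(0) = -1/20 ≈ -0.05000

At s = 0 each factor (s + a) contributes a and each (s^2 + bs + c) contributes c.
T(0) = 1·(-3) / ((12) · (5)) = -3/60 = -1/20.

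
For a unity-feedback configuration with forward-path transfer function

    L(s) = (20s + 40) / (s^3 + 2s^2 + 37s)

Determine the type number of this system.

Factor s from the denominator: s^3 + 2s^2 + 37s = s·(s^2 + 2s + 37).
There is 1 pole at the origin, so the system is Type 1.

Type 1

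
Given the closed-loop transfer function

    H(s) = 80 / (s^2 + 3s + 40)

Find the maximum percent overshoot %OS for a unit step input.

%OS ≈ 46.4%

Comparing s^2 + 3s + 40 to s^2 + 2ζωₙs + ωₙ²: ωₙ = √40 ≈ 6.325 rad/s and ζ = 3/(2·√40) ≈ 0.2372.
%OS = 100·exp(−πζ/√(1−ζ²)) = 100·exp(−π·0.2372/√(1−0.2372²)) ≈ 46.4%.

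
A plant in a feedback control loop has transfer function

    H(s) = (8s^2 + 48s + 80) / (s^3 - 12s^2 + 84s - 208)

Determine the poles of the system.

The poles are the roots of the denominator s^3 - 12s^2 + 84s - 208 = 0.
Trying s = 4: the polynomial evaluates to 0, so (s - 4) is a factor.
Dividing out leaves s^2 - 8s + 52 = 0.
The quadratic formula then gives s = 4 ± 6j.

s = 4 + 6j, 4 - 6j, 4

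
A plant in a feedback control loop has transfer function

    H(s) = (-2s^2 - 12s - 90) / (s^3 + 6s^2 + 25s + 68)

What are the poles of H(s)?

The poles are the roots of the denominator s^3 + 6s^2 + 25s + 68 = 0.
Trying s = -4: the polynomial evaluates to 0, so (s + 4) is a factor.
Dividing out leaves s^2 + 2s + 17 = 0.
The quadratic formula then gives s = -1 ± 4j.

s = -1 + 4j, -1 - 4j, -4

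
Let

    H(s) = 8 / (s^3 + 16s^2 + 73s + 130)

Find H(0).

Set s = 0: H(0) = (8) / (130) = 4/65.

H(0) = 4/65 ≈ 0.06154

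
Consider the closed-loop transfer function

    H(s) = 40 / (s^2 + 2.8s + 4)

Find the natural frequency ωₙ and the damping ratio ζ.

Compare the denominator to the standard form s^2 + 2ζωₙs + ωₙ².
ωₙ² = 4, so ωₙ = 2 rad/s.
2ζωₙ = 2.8, so ζ = 2.8/(2·2) = 0.7.
With ζ = 0.7 the response is underdamped.

ωₙ = 2 rad/s, ζ = 0.7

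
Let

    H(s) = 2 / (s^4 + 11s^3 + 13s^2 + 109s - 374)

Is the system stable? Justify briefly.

The denominator s^4 + 11s^3 + 13s^2 + 109s - 374 factors as (s^2 + 2s + 17)(s - 2)(s + 11), giving poles at s = -1 ± 4j, 2, -11.
Since the pole(s) at s = 2 lie in the right half-plane, the system is unstable.

unstable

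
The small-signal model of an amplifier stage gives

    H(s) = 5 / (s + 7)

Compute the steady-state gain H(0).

Set s = 0: H(0) = (5) / (7) = 5/7.

H(0) = 5/7 ≈ 0.7143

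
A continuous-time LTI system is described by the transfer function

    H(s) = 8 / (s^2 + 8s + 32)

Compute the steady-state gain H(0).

Set s = 0: H(0) = (8) / (32) = 1/4.

H(0) = 1/4 ≈ 0.2500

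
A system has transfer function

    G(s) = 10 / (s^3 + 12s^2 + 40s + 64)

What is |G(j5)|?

|G(j5)| ≈ 0.04038

Substitute s = j5: numerator = 10, denominator = -236 + j75.
|G(j5)| = |10| / |-236 + j75| = 10 / 247.63 ≈ 0.04038.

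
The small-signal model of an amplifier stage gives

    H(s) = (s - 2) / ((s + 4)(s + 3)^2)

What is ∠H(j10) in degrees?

∠H(j10) ≈ -113.5°

At s = j10: numerator = -2 + j10, denominator = -964 - j670.
∠H = ∠num − ∠den = 101.31° − (-145.20°) = 246.5°, which wraps to -113.5°.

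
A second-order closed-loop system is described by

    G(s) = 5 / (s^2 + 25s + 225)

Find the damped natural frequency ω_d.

ω_d ≈ 8.292 rad/s

Comparing s^2 + 25s + 225 to s^2 + 2ζωₙs + ωₙ²: ωₙ = 15 rad/s and ζ = 25/(2·15) ≈ 0.8333.
ζωₙ = 25/2 = 12.5, so ω_d = ωₙ√(1−ζ²) = √(ωₙ² − (ζωₙ)²) = √(225 − 12.5²) = √68.75 ≈ 8.292 rad/s.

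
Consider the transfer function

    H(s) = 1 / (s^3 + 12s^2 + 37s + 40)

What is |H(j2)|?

Substitute s = j2: numerator = 1, denominator = -8 + j66.
|H(j2)| = |1| / |-8 + j66| = 1 / 66.483 ≈ 0.01504.

|H(j2)| ≈ 0.01504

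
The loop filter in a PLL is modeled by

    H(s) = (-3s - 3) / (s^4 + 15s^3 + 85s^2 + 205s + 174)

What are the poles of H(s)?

The poles are the roots of the denominator s^4 + 15s^3 + 85s^2 + 205s + 174 = 0.
Trying s = -3: the polynomial evaluates to 0, so (s + 3) is a factor.
Dividing out leaves s^3 + 12s^2 + 49s + 58 = 0.
This factors further as (s + 2)(s^2 + 10s + 29) = 0.

s = -3, -2, -5 ± 2j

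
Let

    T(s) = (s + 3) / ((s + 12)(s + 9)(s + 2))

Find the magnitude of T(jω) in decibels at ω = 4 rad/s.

|T(j4)|_dB ≈ -40.9 dB

Substitute s = j4: numerator = 3 + j4, denominator = -152 + j536.
|T(j4)| = |3 + j4| / |-152 + j536| = 5 / 557.14 ≈ 0.008974.
In decibels: 20·log₁₀(0.008974) ≈ -40.9 dB.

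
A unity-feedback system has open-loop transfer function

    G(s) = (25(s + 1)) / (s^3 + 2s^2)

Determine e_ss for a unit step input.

e_ss = 0

G(s) has 2 poles at the origin.
This is a Type 2 system; for a step input the steady-state error is zero.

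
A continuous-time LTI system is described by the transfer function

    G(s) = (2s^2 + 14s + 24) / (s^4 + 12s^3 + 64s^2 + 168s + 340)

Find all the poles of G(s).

s = -5 + 3j, -5 - 3j, -1 + 3j, -1 - 3j

The poles are the roots of the denominator s^4 + 12s^3 + 64s^2 + 168s + 340 = 0.
No real roots exist; factor into two real quadratics: (s^2 + 10s + 34)(s^2 + 2s + 10) = 0.
Each quadratic gives a conjugate pair via the quadratic formula.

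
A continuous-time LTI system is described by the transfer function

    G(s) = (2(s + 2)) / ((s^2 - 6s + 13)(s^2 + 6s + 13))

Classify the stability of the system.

unstable

The poles can be read from the denominator factors: s = 3 + 2j, 3 - 2j, -3 + 2j, -3 - 2j.
Since the pole(s) at s = 3 + 2j, 3 - 2j lie in the right half-plane, the system is unstable.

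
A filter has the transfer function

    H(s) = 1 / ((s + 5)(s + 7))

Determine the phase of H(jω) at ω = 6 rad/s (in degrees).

At s = j6: numerator = 1, denominator = -1 + j72.
∠H = ∠num − ∠den = 0° − (90.796°) = -90.80°.

∠H(j6) ≈ -90.80°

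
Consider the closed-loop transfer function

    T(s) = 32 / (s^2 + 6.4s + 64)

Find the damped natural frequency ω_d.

ω_d ≈ 7.332 rad/s

Comparing s^2 + 6.4s + 64 to s^2 + 2ζωₙs + ωₙ²: ωₙ = 8 rad/s and ζ = 6.4/(2·8) = 0.4.
ζωₙ = 6.4/2 = 3.2, so ω_d = ωₙ√(1−ζ²) = √(ωₙ² − (ζωₙ)²) = √(64 − 3.2²) = √53.76 ≈ 7.332 rad/s.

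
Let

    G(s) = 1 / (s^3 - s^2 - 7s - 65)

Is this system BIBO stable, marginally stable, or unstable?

The denominator s^3 - s^2 - 7s - 65 factors as (s^2 + 4s + 13)(s - 5), giving poles at s = -2 + 3j, -2 - 3j, 5.
Since the pole(s) at s = 5 lie in the right half-plane, the system is unstable.

unstable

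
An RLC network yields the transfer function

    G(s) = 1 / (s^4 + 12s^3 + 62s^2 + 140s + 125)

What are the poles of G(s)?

s = -4 ± 3j, -2 ± j

The poles are the roots of the denominator s^4 + 12s^3 + 62s^2 + 140s + 125 = 0.
No real roots exist; factor into two real quadratics: (s^2 + 8s + 25)(s^2 + 4s + 5) = 0.
Each quadratic gives a conjugate pair via the quadratic formula.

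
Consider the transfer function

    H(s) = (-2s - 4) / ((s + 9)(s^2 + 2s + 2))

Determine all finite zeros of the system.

s = -2

Set the numerator to zero: -2s - 4 = 0, i.e. -2·(s + 2) = 0.
So s = -2.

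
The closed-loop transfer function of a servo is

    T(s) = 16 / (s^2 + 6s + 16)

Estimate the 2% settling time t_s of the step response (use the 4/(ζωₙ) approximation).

Comparing s^2 + 6s + 16 to s^2 + 2ζωₙs + ωₙ²: ωₙ = 4 rad/s and ζ = 6/(2·4) = 0.75.
ζωₙ = 6/2 = 3, so t_s ≈ 4/(ζωₙ) = 4/3 ≈ 1.333 s.

t_s ≈ 1.333 s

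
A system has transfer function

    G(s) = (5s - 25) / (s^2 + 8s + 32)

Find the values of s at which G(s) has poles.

The poles are the roots of the denominator s^2 + 8s + 32 = 0.
Using the quadratic formula: s = (-8 ± √(-64))/2 = -4 ± 4j.

s = -4 + 4j, -4 - 4j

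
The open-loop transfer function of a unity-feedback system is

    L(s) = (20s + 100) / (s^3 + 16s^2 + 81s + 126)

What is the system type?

The denominator has no factor of s at the origin — no free integrator — so this is a Type 0 system.

Type 0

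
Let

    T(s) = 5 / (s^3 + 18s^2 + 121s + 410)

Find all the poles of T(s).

s = -4 + 5j, -4 - 5j, -10

The poles are the roots of the denominator s^3 + 18s^2 + 121s + 410 = 0.
Trying s = -10: the polynomial evaluates to 0, so (s + 10) is a factor.
Dividing out leaves s^2 + 8s + 41 = 0.
The quadratic formula then gives s = -4 ± 5j.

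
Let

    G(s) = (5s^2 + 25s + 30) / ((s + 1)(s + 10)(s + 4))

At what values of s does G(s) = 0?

Set the numerator to zero: 5s^2 + 25s + 30 = 0, i.e. 5·(s^2 + 5s + 6) = 0.
Factoring: (s + 3)(s + 2) = 0.

s = -3, -2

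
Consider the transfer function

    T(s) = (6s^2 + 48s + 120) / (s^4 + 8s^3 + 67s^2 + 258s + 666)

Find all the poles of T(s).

The poles are the roots of the denominator s^4 + 8s^3 + 67s^2 + 258s + 666 = 0.
No real roots exist; factor into two real quadratics: (s^2 + 2s + 37)(s^2 + 6s + 18) = 0.
Each quadratic gives a conjugate pair via the quadratic formula.

s = -1 + 6j, -1 - 6j, -3 + 3j, -3 - 3j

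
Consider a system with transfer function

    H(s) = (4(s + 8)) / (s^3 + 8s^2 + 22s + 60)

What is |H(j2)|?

Substitute s = j2: numerator = 32 + j8, denominator = 28 + j36.
|H(j2)| = |32 + j8| / |28 + j36| = 32.985 / 45.607 ≈ 0.7232.

|H(j2)| ≈ 0.7232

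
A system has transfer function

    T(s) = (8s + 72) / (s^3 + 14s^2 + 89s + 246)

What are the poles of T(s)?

The poles are the roots of the denominator s^3 + 14s^2 + 89s + 246 = 0.
Trying s = -6: the polynomial evaluates to 0, so (s + 6) is a factor.
Dividing out leaves s^2 + 8s + 41 = 0.
The quadratic formula then gives s = -4 ± 5j.

s = -4 + 5j, -4 - 5j, -6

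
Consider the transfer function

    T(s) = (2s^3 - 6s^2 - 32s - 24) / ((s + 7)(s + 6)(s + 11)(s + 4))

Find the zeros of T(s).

s = -2, -1, 6

Set the numerator to zero: 2s^3 - 6s^2 - 32s - 24 = 0, i.e. 2·(s^3 - 3s^2 - 16s - 12) = 0.
Factoring: (s + 2)(s + 1)(s - 6) = 0.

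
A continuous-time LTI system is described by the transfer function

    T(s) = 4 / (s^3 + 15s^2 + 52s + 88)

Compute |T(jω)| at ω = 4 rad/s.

|T(j4)| ≈ 0.01910

Substitute s = j4: numerator = 4, denominator = -152 + j144.
|T(j4)| = |4| / |-152 + j144| = 4 / 209.38 ≈ 0.01910.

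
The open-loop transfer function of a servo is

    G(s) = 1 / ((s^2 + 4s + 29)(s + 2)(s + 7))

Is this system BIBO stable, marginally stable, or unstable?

The poles can be read from the denominator factors: s = -2 + 5j, -2 - 5j, -2, -7.
Since all poles lie strictly in the left half-plane, the system is stable.

stable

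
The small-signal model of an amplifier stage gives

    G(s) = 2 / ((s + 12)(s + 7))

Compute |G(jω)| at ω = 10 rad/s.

Substitute s = j10: numerator = 2, denominator = -16 + j190.
|G(j10)| = |2| / |-16 + j190| = 2 / 190.67 ≈ 0.01049.

|G(j10)| ≈ 0.01049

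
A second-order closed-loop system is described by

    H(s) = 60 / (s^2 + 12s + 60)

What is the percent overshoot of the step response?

%OS ≈ 2.13%

Comparing s^2 + 12s + 60 to s^2 + 2ζωₙs + ωₙ²: ωₙ = √60 ≈ 7.746 rad/s and ζ = 12/(2·√60) ≈ 0.7746.
%OS = 100·exp(−πζ/√(1−ζ²)) = 100·exp(−π·0.7746/√(1−0.7746²)) ≈ 2.13%.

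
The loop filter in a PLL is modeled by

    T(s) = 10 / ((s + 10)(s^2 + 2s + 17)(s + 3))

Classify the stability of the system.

The poles can be read from the denominator factors: s = -10, -1 + 4j, -1 - 4j, -3.
Since all poles lie strictly in the left half-plane, the system is stable.

stable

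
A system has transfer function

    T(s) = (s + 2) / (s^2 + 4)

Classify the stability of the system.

marginally stable

The denominator s^2 + 4 factors as (s^2 + 4), giving poles at s = ±2j.
Since the simple pole(s) at s = 2j, -2j lie on the jω-axis with none in the right half-plane, the system is marginally stable.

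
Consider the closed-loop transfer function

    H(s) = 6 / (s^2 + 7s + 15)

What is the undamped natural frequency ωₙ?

ωₙ ≈ 3.873 rad/s

Compare the denominator to the standard form s^2 + 2ζωₙs + ωₙ².
ωₙ² = 15, so ωₙ = √15 ≈ 3.873 rad/s.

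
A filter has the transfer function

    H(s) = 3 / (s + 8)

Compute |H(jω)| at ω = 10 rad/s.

|H(j10)| ≈ 0.2343

Substitute s = j10: numerator = 3, denominator = 8 + j10.
|H(j10)| = |3| / |8 + j10| = 3 / 12.806 ≈ 0.2343.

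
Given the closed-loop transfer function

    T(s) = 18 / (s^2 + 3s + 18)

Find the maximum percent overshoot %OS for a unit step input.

%OS ≈ 30.5%

Comparing s^2 + 3s + 18 to s^2 + 2ζωₙs + ωₙ²: ωₙ = √18 ≈ 4.243 rad/s and ζ = 3/(2·√18) ≈ 0.3536.
%OS = 100·exp(−πζ/√(1−ζ²)) = 100·exp(−π·0.3536/√(1−0.3536²)) ≈ 30.5%.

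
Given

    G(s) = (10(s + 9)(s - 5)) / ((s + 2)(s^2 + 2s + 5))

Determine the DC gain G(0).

At s = 0 each factor (s + a) contributes a and each (s^2 + bs + c) contributes c.
G(0) = 10·(9) · (-5) / ((2) · (5)) = -450/10 = -45.

G(0) = -45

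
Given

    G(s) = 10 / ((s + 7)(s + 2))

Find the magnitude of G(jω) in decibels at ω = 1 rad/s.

|G(j1)|_dB ≈ -3.98 dB

Substitute s = j1: numerator = 10, denominator = 13 + j9.
|G(j1)| = |10| / |13 + j9| = 10 / 15.811 ≈ 0.6325.
In decibels: 20·log₁₀(0.6325) ≈ -3.98 dB.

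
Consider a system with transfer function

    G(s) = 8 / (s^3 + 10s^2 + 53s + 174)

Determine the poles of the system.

The poles are the roots of the denominator s^3 + 10s^2 + 53s + 174 = 0.
Trying s = -6: the polynomial evaluates to 0, so (s + 6) is a factor.
Dividing out leaves s^2 + 4s + 29 = 0.
The quadratic formula then gives s = -2 ± 5j.

s = -6, -2 + 5j, -2 - 5j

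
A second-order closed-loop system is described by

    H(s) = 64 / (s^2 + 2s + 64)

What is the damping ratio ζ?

Compare the denominator to the standard form s^2 + 2ζωₙs + ωₙ².
ωₙ² = 64, so ωₙ = 8 rad/s.
2ζωₙ = 2, so ζ = 2/(2·8) = 0.125.
With ζ = 0.125 the response is underdamped.

ζ = 0.125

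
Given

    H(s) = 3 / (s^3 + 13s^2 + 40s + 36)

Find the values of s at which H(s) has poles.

s = -2, -2, -9

The poles are the roots of the denominator s^3 + 13s^2 + 40s + 36 = 0.
Trying s = -2: the polynomial evaluates to 0, so (s + 2) is a factor.
Dividing out leaves s^2 + 11s + 18 = 0.
Factoring the quadratic: (s + 2)(s + 9) = 0.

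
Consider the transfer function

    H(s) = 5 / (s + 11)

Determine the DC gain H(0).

Set s = 0: H(0) = (5) / (11) = 5/11.

H(0) = 5/11 ≈ 0.4545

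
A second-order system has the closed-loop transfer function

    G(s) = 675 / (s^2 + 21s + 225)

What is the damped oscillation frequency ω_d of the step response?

ω_d ≈ 10.71 rad/s

Comparing s^2 + 21s + 225 to s^2 + 2ζωₙs + ωₙ²: ωₙ = 15 rad/s and ζ = 21/(2·15) = 0.7.
ζωₙ = 21/2 = 10.5, so ω_d = ωₙ√(1−ζ²) = √(ωₙ² − (ζωₙ)²) = √(225 − 10.5²) = √114.75 ≈ 10.71 rad/s.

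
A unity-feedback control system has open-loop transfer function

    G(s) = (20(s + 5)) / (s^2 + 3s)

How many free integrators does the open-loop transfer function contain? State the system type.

The denominator has 1 factor of s at the origin (free integrator), so this is a Type 1 system.

Type 1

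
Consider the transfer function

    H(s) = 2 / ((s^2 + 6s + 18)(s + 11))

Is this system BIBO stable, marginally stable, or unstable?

The poles can be read from the denominator factors: s = -3 + 3j, -3 - 3j, -11.
Since all poles lie strictly in the left half-plane, the system is stable.

stable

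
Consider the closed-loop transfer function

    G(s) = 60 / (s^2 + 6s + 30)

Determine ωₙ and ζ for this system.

Compare the denominator to the standard form s^2 + 2ζωₙs + ωₙ².
ωₙ² = 30, so ωₙ = √30 ≈ 5.477 rad/s.
2ζωₙ = 6, so ζ = 6/(2·√30) ≈ 0.5477.

ωₙ ≈ 5.477 rad/s, ζ ≈ 0.5477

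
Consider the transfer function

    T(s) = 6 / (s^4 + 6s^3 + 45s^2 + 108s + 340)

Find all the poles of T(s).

The poles are the roots of the denominator s^4 + 6s^3 + 45s^2 + 108s + 340 = 0.
No real roots exist; factor into two real quadratics: (s^2 + 4s + 20)(s^2 + 2s + 17) = 0.
Each quadratic gives a conjugate pair via the quadratic formula.

s = -2 ± 4j, -1 ± 4j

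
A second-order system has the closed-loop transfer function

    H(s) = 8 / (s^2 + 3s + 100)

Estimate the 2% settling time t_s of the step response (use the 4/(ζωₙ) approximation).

t_s ≈ 2.667 s

Comparing s^2 + 3s + 100 to s^2 + 2ζωₙs + ωₙ²: ωₙ = 10 rad/s and ζ = 3/(2·10) = 0.15.
ζωₙ = 3/2 = 1.5, so t_s ≈ 4/(ζωₙ) = 4/1.5 ≈ 2.667 s.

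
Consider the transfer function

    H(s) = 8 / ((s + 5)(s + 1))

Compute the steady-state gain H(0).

At s = 0 each factor (s + a) contributes a and each (s^2 + bs + c) contributes c.
H(0) = 8·1 / ((5) · (1)) = 8/5 = 8/5.

H(0) = 8/5 ≈ 1.600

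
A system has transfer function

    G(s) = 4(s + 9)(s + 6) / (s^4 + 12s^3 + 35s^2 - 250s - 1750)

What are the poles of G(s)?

The poles are the roots of the denominator s^4 + 12s^3 + 35s^2 - 250s - 1750 = 0.
Trying s = -7: the polynomial evaluates to 0, so (s + 7) is a factor.
Dividing out leaves s^3 + 5s^2 - 250 = 0.
This factors further as (s^2 + 10s + 50)(s - 5) = 0.

s = -5 ± 5j, -7, 5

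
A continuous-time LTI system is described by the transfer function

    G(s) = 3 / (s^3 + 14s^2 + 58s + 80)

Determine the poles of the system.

The poles are the roots of the denominator s^3 + 14s^2 + 58s + 80 = 0.
Trying s = -8: the polynomial evaluates to 0, so (s + 8) is a factor.
Dividing out leaves s^2 + 6s + 10 = 0.
The quadratic formula then gives s = -3 ± 1j.

s = -3 ± j, -8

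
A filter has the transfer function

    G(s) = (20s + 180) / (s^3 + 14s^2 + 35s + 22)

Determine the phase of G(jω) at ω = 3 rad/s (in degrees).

∠G(j3) ≈ -124.7°

At s = j3: numerator = 180 + j60, denominator = -104 + j78.
∠G = ∠num − ∠den = 18.435° − (143.13°) = -124.7°.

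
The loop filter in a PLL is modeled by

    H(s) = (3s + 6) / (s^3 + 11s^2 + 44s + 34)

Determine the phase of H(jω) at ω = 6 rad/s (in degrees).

∠H(j6) ≈ -100.9°

At s = j6: numerator = 6 + j18, denominator = -362 + j48.
∠H = ∠num − ∠den = 71.565° − (172.45°) = -100.9°.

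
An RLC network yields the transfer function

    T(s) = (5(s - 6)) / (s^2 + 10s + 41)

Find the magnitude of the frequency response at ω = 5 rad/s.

Substitute s = j5: numerator = -30 + j25, denominator = 16 + j50.
|T(j5)| = |-30 + j25| / |16 + j50| = 39.051 / 52.498 ≈ 0.7439.

|T(j5)| ≈ 0.7439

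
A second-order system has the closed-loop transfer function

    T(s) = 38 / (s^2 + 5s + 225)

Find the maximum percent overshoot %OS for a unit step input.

%OS ≈ 58.8%

Comparing s^2 + 5s + 225 to s^2 + 2ζωₙs + ωₙ²: ωₙ = 15 rad/s and ζ = 5/(2·15) ≈ 0.1667.
%OS = 100·exp(−πζ/√(1−ζ²)) = 100·exp(−π·0.1667/√(1−0.1667²)) ≈ 58.8%.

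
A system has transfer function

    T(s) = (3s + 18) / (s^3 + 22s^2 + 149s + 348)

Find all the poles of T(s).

s = -5 ± 2j, -12

The poles are the roots of the denominator s^3 + 22s^2 + 149s + 348 = 0.
Trying s = -12: the polynomial evaluates to 0, so (s + 12) is a factor.
Dividing out leaves s^2 + 10s + 29 = 0.
The quadratic formula then gives s = -5 ± 2j.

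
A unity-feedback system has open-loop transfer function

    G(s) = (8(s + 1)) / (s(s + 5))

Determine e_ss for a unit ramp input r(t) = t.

e_ss = 0.6250

G(s) has one pole at the origin.
This is a Type 1 system. Kv = lim_{s→0} s·G(s) = 8/5.
e_ss = 1/Kv = 1/(8/5) = 5/8 ≈ 0.6250.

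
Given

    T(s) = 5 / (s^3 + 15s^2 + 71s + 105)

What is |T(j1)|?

Substitute s = j1: numerator = 5, denominator = 90 + j70.
|T(j1)| = |5| / |90 + j70| = 5 / 114.02 ≈ 0.04385.

|T(j1)| ≈ 0.04385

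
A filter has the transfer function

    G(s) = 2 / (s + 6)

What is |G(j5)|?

Substitute s = j5: numerator = 2, denominator = 6 + j5.
|G(j5)| = |2| / |6 + j5| = 2 / 7.8102 ≈ 0.2561.

|G(j5)| ≈ 0.2561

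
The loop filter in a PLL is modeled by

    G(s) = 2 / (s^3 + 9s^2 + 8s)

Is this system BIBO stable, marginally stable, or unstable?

marginally stable

The denominator s^3 + 9s^2 + 8s factors as s(s + 1)(s + 8), giving poles at s = 0, -1, -8.
Since the simple pole(s) at s = 0 lie on the jω-axis with none in the right half-plane, the system is marginally stable.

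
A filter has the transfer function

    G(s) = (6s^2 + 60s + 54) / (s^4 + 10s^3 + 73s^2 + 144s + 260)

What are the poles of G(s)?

s = -1 ± 2j, -4 ± 6j

The poles are the roots of the denominator s^4 + 10s^3 + 73s^2 + 144s + 260 = 0.
No real roots exist; factor into two real quadratics: (s^2 + 2s + 5)(s^2 + 8s + 52) = 0.
Each quadratic gives a conjugate pair via the quadratic formula.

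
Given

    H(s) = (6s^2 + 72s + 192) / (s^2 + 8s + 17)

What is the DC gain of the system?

Set s = 0: H(0) = (192) / (17) = 192/17.

H(0) = 192/17 ≈ 11.29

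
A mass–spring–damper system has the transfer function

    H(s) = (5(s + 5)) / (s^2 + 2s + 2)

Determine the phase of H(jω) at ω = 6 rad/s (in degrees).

At s = j6: numerator = 25 + j30, denominator = -34 + j12.
∠H = ∠num − ∠den = 50.194° − (160.56°) = -110.4°.

∠H(j6) ≈ -110.4°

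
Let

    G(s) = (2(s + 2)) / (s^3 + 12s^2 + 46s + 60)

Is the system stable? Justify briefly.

stable

The denominator s^3 + 12s^2 + 46s + 60 factors as (s^2 + 6s + 10)(s + 6), giving poles at s = -3 ± j, -6.
Since all poles lie strictly in the left half-plane, the system is stable.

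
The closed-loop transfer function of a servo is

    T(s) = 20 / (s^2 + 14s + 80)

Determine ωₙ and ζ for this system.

Compare the denominator to the standard form s^2 + 2ζωₙs + ωₙ².
ωₙ² = 80, so ωₙ = √80 ≈ 8.944 rad/s.
2ζωₙ = 14, so ζ = 14/(2·√80) ≈ 0.7826.
With ζ = 0.7826 the response is underdamped.

ωₙ ≈ 8.944 rad/s, ζ ≈ 0.7826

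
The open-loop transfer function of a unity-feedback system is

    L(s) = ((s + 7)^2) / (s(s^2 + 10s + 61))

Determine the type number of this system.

Type 1

The denominator has 1 factor of s at the origin (free integrator), so this is a Type 1 system.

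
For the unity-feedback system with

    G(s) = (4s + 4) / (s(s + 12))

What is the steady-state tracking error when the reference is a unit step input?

G(s) has one pole at the origin.
This is a Type 1 system; for a step input the steady-state error is zero.

e_ss = 0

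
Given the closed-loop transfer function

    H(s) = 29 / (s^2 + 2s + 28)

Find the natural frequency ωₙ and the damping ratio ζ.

ωₙ ≈ 5.292 rad/s, ζ ≈ 0.1890

Compare the denominator to the standard form s^2 + 2ζωₙs + ωₙ².
ωₙ² = 28, so ωₙ = √28 ≈ 5.292 rad/s.
2ζωₙ = 2, so ζ = 2/(2·√28) ≈ 0.1890.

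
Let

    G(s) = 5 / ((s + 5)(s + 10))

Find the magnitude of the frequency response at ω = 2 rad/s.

Substitute s = j2: numerator = 5, denominator = 46 + j30.
|G(j2)| = |5| / |46 + j30| = 5 / 54.918 ≈ 0.09104.

|G(j2)| ≈ 0.09104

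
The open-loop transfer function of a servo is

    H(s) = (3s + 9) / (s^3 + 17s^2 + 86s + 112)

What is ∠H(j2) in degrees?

At s = j2: numerator = 9 + j6, denominator = 44 + j164.
∠H = ∠num − ∠den = 33.690° − (74.982°) = -41.29°.

∠H(j2) ≈ -41.29°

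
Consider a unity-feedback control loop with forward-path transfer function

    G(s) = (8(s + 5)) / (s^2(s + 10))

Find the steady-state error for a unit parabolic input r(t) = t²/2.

e_ss = 0.2500

G(s) has 2 poles at the origin.
This is a Type 2 system. Ka = lim_{s→0} s^2·G(s) = 40/10 = 4.
e_ss = 1/Ka = 1/(4) = 1/4 ≈ 0.2500.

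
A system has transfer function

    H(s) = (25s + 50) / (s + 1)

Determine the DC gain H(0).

Set s = 0: H(0) = (50) / (1) = 50.

H(0) = 50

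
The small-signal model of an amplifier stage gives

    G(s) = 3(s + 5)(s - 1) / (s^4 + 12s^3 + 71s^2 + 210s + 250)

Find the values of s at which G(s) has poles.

s = -3 + j, -3 - j, -3 + 4j, -3 - 4j

The poles are the roots of the denominator s^4 + 12s^3 + 71s^2 + 210s + 250 = 0.
No real roots exist; factor into two real quadratics: (s^2 + 6s + 10)(s^2 + 6s + 25) = 0.
Each quadratic gives a conjugate pair via the quadratic formula.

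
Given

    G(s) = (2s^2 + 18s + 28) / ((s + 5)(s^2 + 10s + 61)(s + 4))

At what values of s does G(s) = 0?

s = -2, -7

Set the numerator to zero: 2s^2 + 18s + 28 = 0, i.e. 2·(s^2 + 9s + 14) = 0.
Factoring: (s + 2)(s + 7) = 0.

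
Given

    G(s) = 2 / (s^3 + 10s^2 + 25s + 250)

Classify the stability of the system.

marginally stable

The denominator s^3 + 10s^2 + 25s + 250 factors as (s^2 + 25)(s + 10), giving poles at s = ±5j, -10.
Since the simple pole(s) at s = ±5j lie on the jω-axis with none in the right half-plane, the system is marginally stable.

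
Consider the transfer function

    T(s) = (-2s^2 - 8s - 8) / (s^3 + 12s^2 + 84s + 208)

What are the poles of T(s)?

s = -4 ± 6j, -4

The poles are the roots of the denominator s^3 + 12s^2 + 84s + 208 = 0.
Trying s = -4: the polynomial evaluates to 0, so (s + 4) is a factor.
Dividing out leaves s^2 + 8s + 52 = 0.
The quadratic formula then gives s = -4 ± 6j.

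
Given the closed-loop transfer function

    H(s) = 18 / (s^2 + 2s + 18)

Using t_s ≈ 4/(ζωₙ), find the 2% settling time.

t_s ≈ 4 s

Comparing s^2 + 2s + 18 to s^2 + 2ζωₙs + ωₙ²: ωₙ = √18 ≈ 4.243 rad/s and ζ = 2/(2·√18) ≈ 0.2357.
ζωₙ = 2/2 = 1, so t_s ≈ 4/(ζωₙ) = 4/1 = 4 s.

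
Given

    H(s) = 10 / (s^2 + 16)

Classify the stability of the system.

marginally stable

The denominator s^2 + 16 factors as (s^2 + 16), giving poles at s = ±4j.
Since the simple pole(s) at s = ±4j lie on the jω-axis with none in the right half-plane, the system is marginally stable.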